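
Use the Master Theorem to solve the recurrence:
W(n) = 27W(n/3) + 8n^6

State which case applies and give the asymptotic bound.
Master Theorem template: W(n) = a·W(n/b) + f(n).
Here: a=27, b=3, f(n)=8n^6
Compute log_b(a) = log_3(27) = 3.
f(n) = 8n^6 = Ω(n^(3+ε)) with ε = 3, and the regularity condition holds (a·f(n/b) = (a/b^6)·f(n) with a/b^6 = 3^-3 < 1). Case 3: W(n) = Θ(f(n)) = Θ(n^6).

Case 3: W(n) = Θ(n^6)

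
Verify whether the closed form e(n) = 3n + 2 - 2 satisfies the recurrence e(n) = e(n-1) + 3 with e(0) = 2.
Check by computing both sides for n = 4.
From the recurrence with e(0) = 2:
  e(0) = 2, e(1) = 5, e(2) = 8, e(3) = 11, e(4) = 14
  so the recurrence gives e(4) = 14.
From the proposed closed form e(n) = 3n + 2 - 2:
  e(4) = 12.
The recurrence gives 14 but the closed form gives 12, so the closed form does not satisfy the recurrence.

No, the closed form is incorrect.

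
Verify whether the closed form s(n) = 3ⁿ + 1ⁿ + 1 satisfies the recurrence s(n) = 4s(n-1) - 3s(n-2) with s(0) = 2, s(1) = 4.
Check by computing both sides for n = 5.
From the recurrence with s(0) = 2, s(1) = 4:
  s(0) = 2, s(1) = 4, s(2) = 10, s(3) = 28, s(4) = 82, s(5) = 244
  so the recurrence gives s(5) = 244.
From the proposed closed form s(n) = 3ⁿ + 1ⁿ + 1:
  s(5) = 245.
The recurrence gives 244 but the closed form gives 245, so the closed form does not satisfy the recurrence.

No, the closed form is incorrect.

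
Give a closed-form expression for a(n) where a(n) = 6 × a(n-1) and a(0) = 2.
Recurrence: a(n) = 6 × a(n-1), initial: a(0) = 2.
Each term is 6 times the previous, so this is geometric with ratio 6. After n steps: a(n) = a(0)·6ⁿ = 2·6ⁿ.

a(n) = 2·6ⁿ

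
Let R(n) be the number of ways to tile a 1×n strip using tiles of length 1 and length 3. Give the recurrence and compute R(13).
Condition on the last tile: it has length 1 (leaving a 1×(n-1) strip) or length 3 (leaving a 1×(n-3) strip), so R(n) = R(n-1) + R(n-3) (order-3 linear recurrence).
For 0 ≤ i < 3 only unit tiles fit, so R(i) = 1.
Iterating the recurrence: R(3) = 2, R(4) = 3, R(5) = 4, R(6) = 6, R(7) = 9, R(8) = 13, R(9) = 19, R(10) = 28, R(11) = 41, R(12) = 60, R(13) = 88.

R(n) = R(n-1) + R(n-3), with R(i) = 1 for 0 ≤ i < 3; R(13) = 88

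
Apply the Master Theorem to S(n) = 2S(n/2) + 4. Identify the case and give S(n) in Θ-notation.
Master Theorem template: S(n) = a·S(n/b) + f(n).
Here: a=2, b=2, f(n)=4
Compute log_b(a) = log_2(2) = 1.
f(n) = 4 = O(n^(1-ε)) with ε = 1. Case 1: S(n) = Θ(n^log_b(a)) = Θ(n).

Case 1: S(n) = Θ(n)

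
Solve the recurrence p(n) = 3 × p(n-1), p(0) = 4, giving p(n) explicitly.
Recurrence: p(n) = 3 × p(n-1), initial: p(0) = 4.
Each term is 3 times the previous, so this is geometric with ratio 3. After n steps: p(n) = p(0)·3ⁿ = 4·3ⁿ.

p(n) = 4·3ⁿ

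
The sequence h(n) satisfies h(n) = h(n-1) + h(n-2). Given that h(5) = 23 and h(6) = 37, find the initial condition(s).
Work backwards using h(k) = h(k+2) - h(k+1):
h(4) = h(6) - h(5) = 37 - 23 = 14
h(3) = h(5) - h(4) = 23 - 14 = 9
h(2) = h(4) - h(3) = 14 - 9 = 5
h(1) = h(3) - h(2) = 9 - 5 = 4
h(0) = h(2) - h(1) = 5 - 4 = 1

h(0) = 1, h(1) = 4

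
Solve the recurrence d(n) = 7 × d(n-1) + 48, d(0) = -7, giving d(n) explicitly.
Recurrence: d(n) = 7 × d(n-1) + 48, initial: d(0) = -7.
Try d(n) = A·7ⁿ + C. Substituting: A·7ⁿ + C = 7(A·7ⁿ⁻¹ + C) + 48 = A·7ⁿ + 7C + 48, so C = 7C + 48, giving C = -8. Then d(0) = A - 8 = -7 gives A = 1.

d(n) = 7ⁿ - 8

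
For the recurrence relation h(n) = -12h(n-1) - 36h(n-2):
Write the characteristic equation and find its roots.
Substitute h(n) = rⁿ and divide through by rⁿ⁻²: r² + 12r + 36 = 0
Factor: (r + 6)² = 0, so r = -6 (double root).
General solution: h(n) = (A + Bn)·(-6)ⁿ

Characteristic: r² + 12r + 36 = 0, Roots: r = -6 (double root)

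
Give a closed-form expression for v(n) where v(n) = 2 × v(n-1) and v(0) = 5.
Recurrence: v(n) = 2 × v(n-1), initial: v(0) = 5.
Each term is 2 times the previous, so this is geometric with ratio 2. After n steps: v(n) = v(0)·2ⁿ = 5·2ⁿ.

v(n) = 5·2ⁿ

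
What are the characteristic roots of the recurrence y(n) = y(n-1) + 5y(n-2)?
Substitute y(n) = rⁿ and divide through by rⁿ⁻²: r² - r - 5 = 0
Discriminant: 1² + 4·5 = 21, not a perfect square, so by the quadratic formula r = (1 ± √21)/2.
General solution: y(n) = A·r₁ⁿ + B·r₂ⁿ where r₁,r₂ = (1 ± √21)/2

Characteristic: r² - r - 5 = 0, Roots: r = (1 ± √21)/2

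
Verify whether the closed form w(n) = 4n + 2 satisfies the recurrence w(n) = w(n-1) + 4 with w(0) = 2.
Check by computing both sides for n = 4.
From the recurrence with w(0) = 2:
  w(0) = 2, w(1) = 6, w(2) = 10, w(3) = 14, w(4) = 18
  so the recurrence gives w(4) = 18.
From the proposed closed form w(n) = 4n + 2:
  w(4) = 18.
Both sides give 18 at n = 4, and the initial condition(s) match, so the closed form is consistent.

Yes, the closed form is correct.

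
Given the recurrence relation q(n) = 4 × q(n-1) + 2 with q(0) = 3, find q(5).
Computing step by step:
q(0) = 3
q(1) = 4 × 3 + 2 = 14
q(2) = 4 × 14 + 2 = 58
q(3) = 4 × 58 + 2 = 234
q(4) = 4 × 234 + 2 = 938
q(5) = 4 × 938 + 2 = 3754

3754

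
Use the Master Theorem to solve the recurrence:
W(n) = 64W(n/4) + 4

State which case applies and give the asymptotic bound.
Master Theorem template: W(n) = a·W(n/b) + f(n).
Here: a=64, b=4, f(n)=4
Compute log_b(a) = log_4(64) = 3.
f(n) = 4 = O(n^(3-ε)) with ε = 3. Case 1: W(n) = Θ(n^log_b(a)) = Θ(n^3).

Case 1: W(n) = Θ(n^3)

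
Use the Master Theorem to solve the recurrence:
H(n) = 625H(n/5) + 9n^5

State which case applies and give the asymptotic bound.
Master Theorem template: H(n) = a·H(n/b) + f(n).
Here: a=625, b=5, f(n)=9n^5
Compute log_b(a) = log_5(625) = 4.
f(n) = 9n^5 = Ω(n^(4+ε)) with ε = 1, and the regularity condition holds (a·f(n/b) = (a/b^5)·f(n) with a/b^5 = 5^-1 < 1). Case 3: H(n) = Θ(f(n)) = Θ(n^5).

Case 3: H(n) = Θ(n^5)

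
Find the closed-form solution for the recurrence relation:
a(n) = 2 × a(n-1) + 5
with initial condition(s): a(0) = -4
Recurrence: a(n) = 2 × a(n-1) + 5, initial: a(0) = -4.
Try a(n) = A·2ⁿ + C. Substituting: A·2ⁿ + C = 2(A·2ⁿ⁻¹ + C) + 5 = A·2ⁿ + 2C + 5, so C = 2C + 5, giving C = -5. Then a(0) = A - 5 = -4 gives A = 1.

a(n) = 2ⁿ - 5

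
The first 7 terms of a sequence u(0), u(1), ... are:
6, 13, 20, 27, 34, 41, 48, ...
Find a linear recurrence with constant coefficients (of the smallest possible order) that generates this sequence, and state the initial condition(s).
Look for the lowest-order linear relation among consecutive terms.
Observation: consecutive differences are constant (= 7).
Check at n=2: 1·13 + 7 = 20. ✓

u(n) = u(n-1) + 7, u(0) = 6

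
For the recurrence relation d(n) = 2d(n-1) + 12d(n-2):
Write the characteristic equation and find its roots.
Substitute d(n) = rⁿ and divide through by rⁿ⁻²: r² - 2r - 12 = 0
Discriminant: 2² + 4·12 = 52, not a perfect square, so by the quadratic formula r = (2 ± √52)/2.
General solution: d(n) = A·r₁ⁿ + B·r₂ⁿ where r₁,r₂ = (2 ± √52)/2

Characteristic: r² - 2r - 12 = 0, Roots: r = (2 ± √52)/2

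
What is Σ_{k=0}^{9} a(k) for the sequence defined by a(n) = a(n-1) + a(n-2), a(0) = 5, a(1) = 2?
Computing the sequence terms: 5, 2, 7, 9, 16, 25, 41, 66, 107, 173
Adding these values together:

451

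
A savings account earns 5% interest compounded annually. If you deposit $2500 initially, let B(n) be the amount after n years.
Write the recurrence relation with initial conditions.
Each year the balance grows by 5%, i.e. is multiplied by 1 + 5/100 = 1.05, so B(n) = 1.05 × B(n-1). The initial deposit gives B(0) = 2500.
Unrolling gives the closed form B(n) = 2500 × (1.05)ⁿ.

B(n) = 1.05 × B(n-1), B(0) = 2500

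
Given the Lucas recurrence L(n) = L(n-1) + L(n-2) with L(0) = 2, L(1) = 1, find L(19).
Computing the sequence terms:
2, 1, 3, 4, 7, 11, 18, 29, 47, 76, 123, 199, 322, 521, 843, 1364, 2207, 3571, 5778, 9349

9349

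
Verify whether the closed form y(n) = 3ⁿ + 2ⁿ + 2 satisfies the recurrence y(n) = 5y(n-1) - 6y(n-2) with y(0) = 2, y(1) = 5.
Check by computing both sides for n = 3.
From the recurrence with y(0) = 2, y(1) = 5:
  y(0) = 2, y(1) = 5, y(2) = 13, y(3) = 35
  so the recurrence gives y(3) = 35.
From the proposed closed form y(n) = 3ⁿ + 2ⁿ + 2:
  y(3) = 37.
The recurrence gives 35 but the closed form gives 37, so the closed form does not satisfy the recurrence.

No, the closed form is incorrect.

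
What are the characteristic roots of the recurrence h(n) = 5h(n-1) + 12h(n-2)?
Substitute h(n) = rⁿ and divide through by rⁿ⁻²: r² - 5r - 12 = 0
Discriminant: 5² + 4·12 = 73, not a perfect square, so by the quadratic formula r = (5 ± √73)/2.
General solution: h(n) = A·r₁ⁿ + B·r₂ⁿ where r₁,r₂ = (5 ± √73)/2

Characteristic: r² - 5r - 12 = 0, Roots: r = (5 ± √73)/2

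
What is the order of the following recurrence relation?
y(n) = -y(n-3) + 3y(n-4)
The order is the largest lag k for which y(n-k) appears. Here the deepest term is y(n-4), so the order is 4.

Order 4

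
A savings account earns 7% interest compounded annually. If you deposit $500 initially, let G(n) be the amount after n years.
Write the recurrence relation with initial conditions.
Each year the balance grows by 7%, i.e. is multiplied by 1 + 7/100 = 1.07, so G(n) = 1.07 × G(n-1). The initial deposit gives G(0) = 500.
Unrolling gives the closed form G(n) = 500 × (1.07)ⁿ.

G(n) = 1.07 × G(n-1), G(0) = 500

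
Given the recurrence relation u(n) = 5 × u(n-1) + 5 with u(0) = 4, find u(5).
Computing step by step:
u(0) = 4
u(1) = 5 × 4 + 5 = 25
u(2) = 5 × 25 + 5 = 130
u(3) = 5 × 130 + 5 = 655
u(4) = 5 × 655 + 5 = 3280
u(5) = 5 × 3280 + 5 = 16405

16405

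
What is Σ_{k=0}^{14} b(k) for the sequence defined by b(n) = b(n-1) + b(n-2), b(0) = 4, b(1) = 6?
Computing the sequence terms: 4, 6, 10, 16, 26, 42, 68, 110, 178, 288, 466, 754, 1220, 1974, 3194
Adding these values together:

8356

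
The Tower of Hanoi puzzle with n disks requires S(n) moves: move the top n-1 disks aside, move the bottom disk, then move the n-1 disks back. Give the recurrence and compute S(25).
Moving n disks = move the top n-1 disks aside (S(n-1) moves) + move the largest disk (1 move) + move the n-1 disks back on top (S(n-1) moves), so S(n) = 2S(n-1) + 1, with S(1) = 1 (a single disk takes one move).
First terms: 1, 3, 7, 15, 31, 63, … — each is one less than a power of 2. Indeed S(n) + 1 = 2(S(n-1) + 1) with S(1) + 1 = 2, so S(n) + 1 = 2ⁿ and S(n) = 2ⁿ - 1.
Hence S(25) = 2^25 - 1 = 33554432 - 1 = 33554431.

S(n) = 2S(n-1) + 1, S(1) = 1; S(25) = 33554431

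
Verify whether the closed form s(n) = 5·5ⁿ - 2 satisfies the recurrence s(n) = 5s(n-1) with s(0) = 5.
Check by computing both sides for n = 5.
From the recurrence with s(0) = 5:
  s(0) = 5, s(1) = 25, s(2) = 125, s(3) = 625, s(4) = 3125, s(5) = 15625
  so the recurrence gives s(5) = 15625.
From the proposed closed form s(n) = 5·5ⁿ - 2:
  s(5) = 15623.
The recurrence gives 15625 but the closed form gives 15623, so the closed form does not satisfy the recurrence.

No, the closed form is incorrect.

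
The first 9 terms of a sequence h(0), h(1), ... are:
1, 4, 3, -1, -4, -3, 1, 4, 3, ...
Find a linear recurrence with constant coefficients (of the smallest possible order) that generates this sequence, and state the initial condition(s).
Look for the lowest-order linear relation among consecutive terms.
Observation: h(n) - 1·h(n-1) - (-1)·h(n-2) = 0 holds for the shown terms, and no order-1 relation h(n) = α·h(n-1) + β fits.
Check at n=3: 1·3 + (-1)·4 = -1. ✓

h(n) = h(n-1) - h(n-2), h(0) = 1, h(1) = 4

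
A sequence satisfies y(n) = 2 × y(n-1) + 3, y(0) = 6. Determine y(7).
Computing step by step:
y(0) = 6
y(1) = 2 × 6 + 3 = 15
y(2) = 2 × 15 + 3 = 33
y(3) = 2 × 33 + 3 = 69
y(4) = 2 × 69 + 3 = 141
y(5) = 2 × 141 + 3 = 285
y(6) = 2 × 285 + 3 = 573
y(7) = 2 × 573 + 3 = 1149

1149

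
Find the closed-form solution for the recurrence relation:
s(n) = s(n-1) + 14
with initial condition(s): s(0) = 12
Recurrence: s(n) = s(n-1) + 14, initial: s(0) = 12.
Each step adds 14, so s(n) = s(0) + 14n = 14n + 12.

s(n) = 14n + 12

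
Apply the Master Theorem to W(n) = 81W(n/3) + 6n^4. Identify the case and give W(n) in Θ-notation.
Master Theorem template: W(n) = a·W(n/b) + f(n).
Here: a=81, b=3, f(n)=6n^4
Compute log_b(a) = log_3(81) = 4.
f(n) = 6n^4 = Θ(n^4). Case 2: W(n) = Θ(n^4 log n).

Case 2: W(n) = Θ(n^4 log n)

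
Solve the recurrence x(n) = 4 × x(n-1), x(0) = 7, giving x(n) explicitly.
Recurrence: x(n) = 4 × x(n-1), initial: x(0) = 7.
Each term is 4 times the previous, so this is geometric with ratio 4. After n steps: x(n) = x(0)·4ⁿ = 7·4ⁿ.

x(n) = 7·4ⁿ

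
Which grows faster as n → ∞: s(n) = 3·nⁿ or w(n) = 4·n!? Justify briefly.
Comparing growth rates:
Growth-rate hierarchy: log n ≺ any polynomial ≺ any exponential cⁿ (c>1) ≺ n! ≺ nⁿ.
super-exponential nⁿ dominates factorial asymptotically.

s(n) grows faster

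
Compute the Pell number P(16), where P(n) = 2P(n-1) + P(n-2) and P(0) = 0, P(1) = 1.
Computing the sequence terms:
0, 1, 2, 5, 12, 29, 70, 169, 408, 985, 2378, 5741, 13860, 33461, 80782, 195025, 470832

470832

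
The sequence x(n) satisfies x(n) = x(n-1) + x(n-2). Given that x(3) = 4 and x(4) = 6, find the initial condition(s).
Work backwards using x(k) = x(k+2) - x(k+1):
x(2) = x(4) - x(3) = 6 - 4 = 2
x(1) = x(3) - x(2) = 4 - 2 = 2
x(0) = x(2) - x(1) = 2 - 2 = 0

x(0) = 0, x(1) = 2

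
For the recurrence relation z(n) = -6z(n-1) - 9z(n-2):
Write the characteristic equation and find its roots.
Substitute z(n) = rⁿ and divide through by rⁿ⁻²: r² + 6r + 9 = 0
Factor: (r + 3)² = 0, so r = -3 (double root).
General solution: z(n) = (A + Bn)·(-3)ⁿ

Characteristic: r² + 6r + 9 = 0, Roots: r = -3 (double root)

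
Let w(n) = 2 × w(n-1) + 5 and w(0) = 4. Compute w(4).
Computing step by step:
w(0) = 4
w(1) = 2 × 4 + 5 = 13
w(2) = 2 × 13 + 5 = 31
w(3) = 2 × 31 + 5 = 67
w(4) = 2 × 67 + 5 = 139

139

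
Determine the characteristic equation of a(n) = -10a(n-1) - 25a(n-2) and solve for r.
Substitute a(n) = rⁿ and divide through by rⁿ⁻²: r² + 10r + 25 = 0
Factor: (r + 5)² = 0, so r = -5 (double root).
General solution: a(n) = (A + Bn)·(-5)ⁿ

Characteristic: r² + 10r + 25 = 0, Roots: r = -5 (double root)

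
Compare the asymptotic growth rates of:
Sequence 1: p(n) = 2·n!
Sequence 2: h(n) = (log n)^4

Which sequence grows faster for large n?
Comparing growth rates:
Growth-rate hierarchy: log n ≺ any polynomial ≺ any exponential cⁿ (c>1) ≺ n! ≺ nⁿ.
factorial dominates polylogarithmic (log n)^4 asymptotically.

p(n) grows faster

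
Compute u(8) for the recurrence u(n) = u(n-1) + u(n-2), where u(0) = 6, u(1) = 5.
Computing the sequence terms:
6, 5, 11, 16, 27, 43, 70, 113, 183

183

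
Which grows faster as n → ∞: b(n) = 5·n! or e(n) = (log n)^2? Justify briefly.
Comparing growth rates:
Growth-rate hierarchy: log n ≺ any polynomial ≺ any exponential cⁿ (c>1) ≺ n! ≺ nⁿ.
factorial dominates polylogarithmic (log n)^2 asymptotically.

b(n) grows faster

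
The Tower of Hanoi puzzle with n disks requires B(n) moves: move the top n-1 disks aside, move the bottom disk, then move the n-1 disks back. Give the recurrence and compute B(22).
Moving n disks = move the top n-1 disks aside (B(n-1) moves) + move the largest disk (1 move) + move the n-1 disks back on top (B(n-1) moves), so B(n) = 2B(n-1) + 1, with B(1) = 1 (a single disk takes one move).
First terms: 1, 3, 7, 15, 31, 63, … — each is one less than a power of 2. Indeed B(n) + 1 = 2(B(n-1) + 1) with B(1) + 1 = 2, so B(n) + 1 = 2ⁿ and B(n) = 2ⁿ - 1.
Hence B(22) = 2^22 - 1 = 4194304 - 1 = 4194303.

B(n) = 2B(n-1) + 1, B(1) = 1; B(22) = 4194303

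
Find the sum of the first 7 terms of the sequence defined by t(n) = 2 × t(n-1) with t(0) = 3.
Computing the sequence terms: 3, 6, 12, 24, 48, 96, 192
Adding these values together:

381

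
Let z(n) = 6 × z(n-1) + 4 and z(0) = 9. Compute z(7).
Computing step by step:
z(0) = 9
z(1) = 6 × 9 + 4 = 58
z(2) = 6 × 58 + 4 = 352
z(3) = 6 × 352 + 4 = 2116
z(4) = 6 × 2116 + 4 = 12700
z(5) = 6 × 12700 + 4 = 76204
z(6) = 6 × 76204 + 4 = 457228
z(7) = 6 × 457228 + 4 = 2743372

2743372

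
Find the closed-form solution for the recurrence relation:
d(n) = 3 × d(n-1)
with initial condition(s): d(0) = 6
Recurrence: d(n) = 3 × d(n-1), initial: d(0) = 6.
Each term is 3 times the previous, so this is geometric with ratio 3. After n steps: d(n) = d(0)·3ⁿ = 6·3ⁿ.

d(n) = 6·3ⁿ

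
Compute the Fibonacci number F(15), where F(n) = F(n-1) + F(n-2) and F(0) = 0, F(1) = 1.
Computing the sequence terms:
0, 1, 1, 2, 3, 5, 8, 13, 21, 34, 55, 89, 144, 233, 377, 610

610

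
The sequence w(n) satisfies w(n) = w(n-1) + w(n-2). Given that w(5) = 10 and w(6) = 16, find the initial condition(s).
Work backwards using w(k) = w(k+2) - w(k+1):
w(4) = w(6) - w(5) = 16 - 10 = 6
w(3) = w(5) - w(4) = 10 - 6 = 4
w(2) = w(4) - w(3) = 6 - 4 = 2
w(1) = w(3) - w(2) = 4 - 2 = 2
w(0) = w(2) - w(1) = 2 - 2 = 0

w(0) = 0, w(1) = 2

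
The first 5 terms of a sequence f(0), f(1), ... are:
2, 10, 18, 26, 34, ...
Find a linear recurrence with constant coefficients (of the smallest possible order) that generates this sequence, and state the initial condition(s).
Look for the lowest-order linear relation among consecutive terms.
Observation: consecutive differences are constant (= 8).
Check at n=2: 1·10 + 8 = 18. ✓

f(n) = f(n-1) + 8, f(0) = 2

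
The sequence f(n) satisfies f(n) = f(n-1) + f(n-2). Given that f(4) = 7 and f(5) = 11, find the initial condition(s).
Work backwards using f(k) = f(k+2) - f(k+1):
f(3) = f(5) - f(4) = 11 - 7 = 4
f(2) = f(4) - f(3) = 7 - 4 = 3
f(1) = f(3) - f(2) = 4 - 3 = 1
f(0) = f(2) - f(1) = 3 - 1 = 2

f(0) = 2, f(1) = 1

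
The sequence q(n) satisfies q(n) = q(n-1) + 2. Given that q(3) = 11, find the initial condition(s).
q(3) = q(0) + 3·2, so q(0) = 11 - 6 = 5.

q(0) = 5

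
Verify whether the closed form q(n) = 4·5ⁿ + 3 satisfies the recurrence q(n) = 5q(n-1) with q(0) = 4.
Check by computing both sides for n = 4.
From the recurrence with q(0) = 4:
  q(0) = 4, q(1) = 20, q(2) = 100, q(3) = 500, q(4) = 2500
  so the recurrence gives q(4) = 2500.
From the proposed closed form q(n) = 4·5ⁿ + 3:
  q(4) = 2503.
The recurrence gives 2500 but the closed form gives 2503, so the closed form does not satisfy the recurrence.

No, the closed form is incorrect.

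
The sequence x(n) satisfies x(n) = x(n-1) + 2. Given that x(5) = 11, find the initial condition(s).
x(5) = x(0) + 5·2, so x(0) = 11 - 10 = 1.

x(0) = 1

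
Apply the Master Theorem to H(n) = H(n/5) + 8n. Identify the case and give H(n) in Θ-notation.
Master Theorem template: H(n) = a·H(n/b) + f(n).
Here: a=1, b=5, f(n)=8n
Compute log_b(a) = log_5(1) = 0.
f(n) = 8n = Ω(n^(0+ε)) with ε = 1, and the regularity condition holds (a·f(n/b) = (a/b^1)·f(n) with a/b^1 = 5^-1 < 1). Case 3: H(n) = Θ(f(n)) = Θ(n).

Case 3: H(n) = Θ(n)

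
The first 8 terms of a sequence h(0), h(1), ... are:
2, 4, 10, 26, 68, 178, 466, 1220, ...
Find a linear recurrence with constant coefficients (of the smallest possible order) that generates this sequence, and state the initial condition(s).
Look for the lowest-order linear relation among consecutive terms.
Observation: h(n) - 3·h(n-1) - (-1)·h(n-2) = 0 holds for the shown terms, and no order-1 relation h(n) = α·h(n-1) + β fits.
Check at n=3: 3·10 + (-1)·4 = 26. ✓

h(n) = 3h(n-1) - h(n-2), h(0) = 2, h(1) = 4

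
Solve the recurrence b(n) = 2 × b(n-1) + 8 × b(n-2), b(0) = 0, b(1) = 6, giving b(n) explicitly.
Recurrence: b(n) = 2 × b(n-1) + 8 × b(n-2), initial: b(0) = 0, b(1) = 6.
Characteristic equation: r² - 2r - 8 = 0, which factors as (r - 4)(r + 2) = 0, so r = 4, -2. General solution b(n) = A·4ⁿ + B·(-2)ⁿ. From b(0) = 0: A + B = 0. From b(1) = 6: 4A - 2B = 6. Solving gives A = 1, B = -1.

b(n) = 4ⁿ - (-2)ⁿ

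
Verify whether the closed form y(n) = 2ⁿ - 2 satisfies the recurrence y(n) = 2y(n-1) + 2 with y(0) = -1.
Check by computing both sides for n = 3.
From the recurrence with y(0) = -1:
  y(0) = -1, y(1) = 0, y(2) = 2, y(3) = 6
  so the recurrence gives y(3) = 6.
From the proposed closed form y(n) = 2ⁿ - 2:
  y(3) = 6.
Both sides give 6 at n = 3, and the initial condition(s) match, so the closed form is consistent.

Yes, the closed form is correct.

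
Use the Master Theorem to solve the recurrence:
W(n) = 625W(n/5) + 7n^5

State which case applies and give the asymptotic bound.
Master Theorem template: W(n) = a·W(n/b) + f(n).
Here: a=625, b=5, f(n)=7n^5
Compute log_b(a) = log_5(625) = 4.
f(n) = 7n^5 = Ω(n^(4+ε)) with ε = 1, and the regularity condition holds (a·f(n/b) = (a/b^5)·f(n) with a/b^5 = 5^-1 < 1). Case 3: W(n) = Θ(f(n)) = Θ(n^5).

Case 3: W(n) = Θ(n^5)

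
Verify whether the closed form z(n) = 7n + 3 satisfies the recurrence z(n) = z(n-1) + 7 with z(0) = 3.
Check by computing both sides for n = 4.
From the recurrence with z(0) = 3:
  z(0) = 3, z(1) = 10, z(2) = 17, z(3) = 24, z(4) = 31
  so the recurrence gives z(4) = 31.
From the proposed closed form z(n) = 7n + 3:
  z(4) = 31.
Both sides give 31 at n = 4, and the initial condition(s) match, so the closed form is consistent.

Yes, the closed form is correct.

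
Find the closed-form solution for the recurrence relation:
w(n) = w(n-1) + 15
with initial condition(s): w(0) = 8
Recurrence: w(n) = w(n-1) + 15, initial: w(0) = 8.
Each step adds 15, so w(n) = w(0) + 15n = 15n + 8.

w(n) = 15n + 8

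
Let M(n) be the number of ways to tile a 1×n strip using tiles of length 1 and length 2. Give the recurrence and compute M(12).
Condition on the last tile: it has length 1 (leaving a 1×(n-1) strip) or length 2 (leaving a 1×(n-2) strip), so M(n) = M(n-1) + M(n-2) (order-2 linear recurrence).
For 0 ≤ i < 2 only unit tiles fit, so M(i) = 1.
Iterating the recurrence: M(2) = 2, M(3) = 3, M(4) = 5, M(5) = 8, M(6) = 13, M(7) = 21, M(8) = 34, M(9) = 55, M(10) = 89, M(11) = 144, M(12) = 233.

M(n) = M(n-1) + M(n-2), with M(i) = 1 for 0 ≤ i < 2; M(12) = 233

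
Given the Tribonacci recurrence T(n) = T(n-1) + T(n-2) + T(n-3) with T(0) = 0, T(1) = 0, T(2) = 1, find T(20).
Computing the sequence terms:
0, 0, 1, 1, 2, 4, 7, 13, 24, 44, 81, 149, 274, 504, 927, 1705, 3136, 5768, 10609, 19513, 35890

35890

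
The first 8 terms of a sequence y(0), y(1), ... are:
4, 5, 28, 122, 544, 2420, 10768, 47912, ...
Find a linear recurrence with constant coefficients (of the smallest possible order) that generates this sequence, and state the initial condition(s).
Look for the lowest-order linear relation among consecutive terms.
Observation: y(n) - 4·y(n-1) - (2)·y(n-2) = 0 holds for the shown terms, and no order-1 relation y(n) = α·y(n-1) + β fits.
Check at n=3: 4·28 + (2)·5 = 122. ✓

y(n) = 4y(n-1) + 2y(n-2), y(0) = 4, y(1) = 5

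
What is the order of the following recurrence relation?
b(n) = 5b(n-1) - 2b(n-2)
The order is the largest lag k for which b(n-k) appears. Here the deepest term is b(n-2), so the order is 2.

Order 2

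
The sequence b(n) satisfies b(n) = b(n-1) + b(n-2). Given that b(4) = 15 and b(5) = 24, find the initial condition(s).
Work backwards using b(k) = b(k+2) - b(k+1):
b(3) = b(5) - b(4) = 24 - 15 = 9
b(2) = b(4) - b(3) = 15 - 9 = 6
b(1) = b(3) - b(2) = 9 - 6 = 3
b(0) = b(2) - b(1) = 6 - 3 = 3

b(0) = 3, b(1) = 3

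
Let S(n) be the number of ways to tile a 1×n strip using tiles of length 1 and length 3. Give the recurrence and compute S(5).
Condition on the last tile: it has length 1 (leaving a 1×(n-1) strip) or length 3 (leaving a 1×(n-3) strip), so S(n) = S(n-1) + S(n-3) (order-3 linear recurrence).
For 0 ≤ i < 3 only unit tiles fit, so S(i) = 1.
Iterating the recurrence: S(3) = 2, S(4) = 3, S(5) = 4.

S(n) = S(n-1) + S(n-3), with S(i) = 1 for 0 ≤ i < 3; S(5) = 4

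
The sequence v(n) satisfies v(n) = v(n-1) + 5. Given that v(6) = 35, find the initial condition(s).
v(6) = v(0) + 6·5, so v(0) = 35 - 30 = 5.

v(0) = 5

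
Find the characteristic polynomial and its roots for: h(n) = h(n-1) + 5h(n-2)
Substitute h(n) = rⁿ and divide through by rⁿ⁻²: r² - r - 5 = 0
Discriminant: 1² + 4·5 = 21, not a perfect square, so by the quadratic formula r = (1 ± √21)/2.
General solution: h(n) = A·r₁ⁿ + B·r₂ⁿ where r₁,r₂ = (1 ± √21)/2

Characteristic: r² - r - 5 = 0, Roots: r = (1 ± √21)/2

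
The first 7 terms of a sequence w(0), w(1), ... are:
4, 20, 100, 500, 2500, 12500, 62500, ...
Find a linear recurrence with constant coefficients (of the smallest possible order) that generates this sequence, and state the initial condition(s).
Look for the lowest-order linear relation among consecutive terms.
Observation: each term is 5× the previous.
Check at n=2: 5·20 = 100. ✓

w(n) = 5 × w(n-1), w(0) = 4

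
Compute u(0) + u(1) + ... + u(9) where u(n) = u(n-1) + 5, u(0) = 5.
Computing the sequence terms: 5, 10, 15, 20, 25, 30, 35, 40, 45, 50
Adding these values together:

275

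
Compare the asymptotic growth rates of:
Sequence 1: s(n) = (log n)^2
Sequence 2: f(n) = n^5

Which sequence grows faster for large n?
Comparing growth rates:
Growth-rate hierarchy: log n ≺ any polynomial ≺ any exponential cⁿ (c>1) ≺ n! ≺ nⁿ.
polynomial degree 5 dominates polylogarithmic (log n)^2 asymptotically.

f(n) grows faster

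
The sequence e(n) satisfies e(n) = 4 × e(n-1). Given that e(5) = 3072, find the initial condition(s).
In general e(n) = 4ⁿ · e(0). At n = 5: e(0) = e(5) / 4^5 = 3072 / 1024 = 3.

e(0) = 3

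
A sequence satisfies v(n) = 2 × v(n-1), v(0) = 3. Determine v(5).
Computing step by step:
v(0) = 3
v(1) = 2 × 3 = 6
v(2) = 2 × 6 = 12
v(3) = 2 × 12 = 24
v(4) = 2 × 24 = 48
v(5) = 2 × 48 = 96

96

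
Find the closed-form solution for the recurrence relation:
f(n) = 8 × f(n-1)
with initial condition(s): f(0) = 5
Recurrence: f(n) = 8 × f(n-1), initial: f(0) = 5.
Each term is 8 times the previous, so this is geometric with ratio 8. After n steps: f(n) = f(0)·8ⁿ = 5·8ⁿ.

f(n) = 5·8ⁿ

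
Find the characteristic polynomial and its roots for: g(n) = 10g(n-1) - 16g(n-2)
Substitute g(n) = rⁿ and divide through by rⁿ⁻²: r² - 10r + 16 = 0
Factor: (r - 8)(r - 2) = 0, so r = 8, 2.
General solution: g(n) = A·8ⁿ + B·2ⁿ

Characteristic: r² - 10r + 16 = 0, Roots: r = 8, 2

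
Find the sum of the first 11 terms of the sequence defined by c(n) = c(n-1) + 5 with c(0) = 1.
Computing the sequence terms: 1, 6, 11, 16, 21, 26, 31, 36, 41, 46, 51
Adding these values together:

286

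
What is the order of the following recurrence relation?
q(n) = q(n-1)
The order is the largest lag k for which q(n-k) appears. Here the deepest term is q(n-1), so the order is 1.

Order 1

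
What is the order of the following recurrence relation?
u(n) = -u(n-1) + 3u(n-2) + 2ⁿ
The order is the largest lag k for which u(n-k) appears. Here the deepest term is u(n-2) (the 2ⁿ term is non-homogeneous and does not affect the order), so the order is 2.

Order 2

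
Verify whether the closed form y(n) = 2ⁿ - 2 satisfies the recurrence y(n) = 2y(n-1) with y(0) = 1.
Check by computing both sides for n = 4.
From the recurrence with y(0) = 1:
  y(0) = 1, y(1) = 2, y(2) = 4, y(3) = 8, y(4) = 16
  so the recurrence gives y(4) = 16.
From the proposed closed form y(n) = 2ⁿ - 2:
  y(4) = 14.
The recurrence gives 16 but the closed form gives 14, so the closed form does not satisfy the recurrence.

No, the closed form is incorrect.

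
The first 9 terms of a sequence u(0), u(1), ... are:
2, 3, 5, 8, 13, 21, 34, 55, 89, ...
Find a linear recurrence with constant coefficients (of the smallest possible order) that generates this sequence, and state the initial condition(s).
Look for the lowest-order linear relation among consecutive terms.
Observation: u(n) - 1·u(n-1) - (1)·u(n-2) = 0 holds for the shown terms, and no order-1 relation u(n) = α·u(n-1) + β fits.
Check at n=3: 1·5 + (1)·3 = 8. ✓

u(n) = u(n-1) + u(n-2), u(0) = 2, u(1) = 3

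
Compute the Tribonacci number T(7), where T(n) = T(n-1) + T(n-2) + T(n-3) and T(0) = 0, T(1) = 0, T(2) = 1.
Computing the sequence terms:
0, 0, 1, 1, 2, 4, 7, 13

13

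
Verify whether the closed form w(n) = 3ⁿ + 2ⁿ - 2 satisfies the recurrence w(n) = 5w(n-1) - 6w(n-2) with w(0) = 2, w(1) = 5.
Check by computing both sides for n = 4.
From the recurrence with w(0) = 2, w(1) = 5:
  w(0) = 2, w(1) = 5, w(2) = 13, w(3) = 35, w(4) = 97
  so the recurrence gives w(4) = 97.
From the proposed closed form w(n) = 3ⁿ + 2ⁿ - 2:
  w(4) = 95.
The recurrence gives 97 but the closed form gives 95, so the closed form does not satisfy the recurrence.

No, the closed form is incorrect.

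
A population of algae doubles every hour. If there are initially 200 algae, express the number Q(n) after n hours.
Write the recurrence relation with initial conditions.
Each hour multiplies the count by 2, so the count after n hours depends only on the count after n-1 hours: Q(n) = 2 × Q(n-1). The starting count gives Q(0) = 200.
Unrolling n times gives the closed form Q(n) = 200 × 2ⁿ.

Q(n) = 2 × Q(n-1), Q(0) = 200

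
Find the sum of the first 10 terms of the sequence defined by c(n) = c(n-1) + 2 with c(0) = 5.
Computing the sequence terms: 5, 7, 9, 11, 13, 15, 17, 19, 21, 23
Adding these values together:

140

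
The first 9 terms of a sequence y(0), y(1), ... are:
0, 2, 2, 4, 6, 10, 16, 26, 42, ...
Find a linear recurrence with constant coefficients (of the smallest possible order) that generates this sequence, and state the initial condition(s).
Look for the lowest-order linear relation among consecutive terms.
Observation: y(n) - 1·y(n-1) - (1)·y(n-2) = 0 holds for the shown terms, and no order-1 relation y(n) = α·y(n-1) + β fits.
Check at n=3: 1·2 + (1)·2 = 4. ✓

y(n) = y(n-1) + y(n-2), y(0) = 0, y(1) = 2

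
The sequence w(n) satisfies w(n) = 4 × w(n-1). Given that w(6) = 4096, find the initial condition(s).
In general w(n) = 4ⁿ · w(0). At n = 6: w(0) = w(6) / 4^6 = 4096 / 4096 = 1.

w(0) = 1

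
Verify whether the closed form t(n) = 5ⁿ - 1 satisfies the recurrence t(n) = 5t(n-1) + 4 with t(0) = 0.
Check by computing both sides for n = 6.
From the recurrence with t(0) = 0:
  t(0) = 0, t(1) = 4, t(2) = 24, t(3) = 124, t(4) = 624, t(5) = 3124, t(6) = 15624
  so the recurrence gives t(6) = 15624.
From the proposed closed form t(n) = 5ⁿ - 1:
  t(6) = 15624.
Both sides give 15624 at n = 6, and the initial condition(s) match, so the closed form is consistent.

Yes, the closed form is correct.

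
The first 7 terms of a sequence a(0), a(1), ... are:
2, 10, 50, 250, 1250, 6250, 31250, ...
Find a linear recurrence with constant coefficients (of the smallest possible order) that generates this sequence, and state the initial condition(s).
Look for the lowest-order linear relation among consecutive terms.
Observation: each term is 5× the previous.
Check at n=2: 5·10 = 50. ✓

a(n) = 5 × a(n-1), a(0) = 2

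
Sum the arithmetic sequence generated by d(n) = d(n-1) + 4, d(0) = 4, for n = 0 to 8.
Computing the sequence terms: 4, 8, 12, 16, 20, 24, 28, 32, 36
Adding these values together:

180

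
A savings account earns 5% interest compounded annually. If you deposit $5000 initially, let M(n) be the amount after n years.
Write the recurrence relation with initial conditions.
Each year the balance grows by 5%, i.e. is multiplied by 1 + 5/100 = 1.05, so M(n) = 1.05 × M(n-1). The initial deposit gives M(0) = 5000.
Unrolling gives the closed form M(n) = 5000 × (1.05)ⁿ.

M(n) = 1.05 × M(n-1), M(0) = 5000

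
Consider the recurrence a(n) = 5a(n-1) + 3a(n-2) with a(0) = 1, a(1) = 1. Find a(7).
Computing the sequence terms:
1, 1, 8, 43, 239, 1324, 7337, 40657

40657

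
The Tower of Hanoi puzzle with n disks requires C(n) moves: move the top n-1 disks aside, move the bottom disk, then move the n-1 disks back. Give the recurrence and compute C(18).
Moving n disks = move the top n-1 disks aside (C(n-1) moves) + move the largest disk (1 move) + move the n-1 disks back on top (C(n-1) moves), so C(n) = 2C(n-1) + 1, with C(1) = 1 (a single disk takes one move).
First terms: 1, 3, 7, 15, 31, 63, … — each is one less than a power of 2. Indeed C(n) + 1 = 2(C(n-1) + 1) with C(1) + 1 = 2, so C(n) + 1 = 2ⁿ and C(n) = 2ⁿ - 1.
Hence C(18) = 2^18 - 1 = 262144 - 1 = 262143.

C(n) = 2C(n-1) + 1, C(1) = 1; C(18) = 262143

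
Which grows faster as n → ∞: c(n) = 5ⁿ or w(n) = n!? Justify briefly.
Comparing growth rates:
Growth-rate hierarchy: log n ≺ any polynomial ≺ any exponential cⁿ (c>1) ≺ n! ≺ nⁿ.
factorial dominates exponential base 5 asymptotically.

w(n) grows faster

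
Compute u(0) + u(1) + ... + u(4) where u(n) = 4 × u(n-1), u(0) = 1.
Computing the sequence terms: 1, 4, 16, 64, 256
Adding these values together:

341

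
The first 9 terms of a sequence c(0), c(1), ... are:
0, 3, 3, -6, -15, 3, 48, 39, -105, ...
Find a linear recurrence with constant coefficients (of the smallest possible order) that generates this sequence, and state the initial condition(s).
Look for the lowest-order linear relation among consecutive terms.
Observation: c(n) - 1·c(n-1) - (-3)·c(n-2) = 0 holds for the shown terms, and no order-1 relation c(n) = α·c(n-1) + β fits.
Check at n=3: 1·3 + (-3)·3 = -6. ✓

c(n) = c(n-1) - 3c(n-2), c(0) = 0, c(1) = 3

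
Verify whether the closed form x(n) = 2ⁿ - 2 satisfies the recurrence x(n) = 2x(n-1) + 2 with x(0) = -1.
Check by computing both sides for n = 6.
From the recurrence with x(0) = -1:
  x(0) = -1, x(1) = 0, x(2) = 2, x(3) = 6, x(4) = 14, x(5) = 30, x(6) = 62
  so the recurrence gives x(6) = 62.
From the proposed closed form x(n) = 2ⁿ - 2:
  x(6) = 62.
Both sides give 62 at n = 6, and the initial condition(s) match, so the closed form is consistent.

Yes, the closed form is correct.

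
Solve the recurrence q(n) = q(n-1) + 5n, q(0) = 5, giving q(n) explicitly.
Recurrence: q(n) = q(n-1) + 5n, initial: q(0) = 5.
Telescoping: q(n) = q(0) + 5·Σᵢ₌₁ⁿ i = 5 + 5·n(n+1)/2.

q(n) = 5·n(n+1)/2 + 5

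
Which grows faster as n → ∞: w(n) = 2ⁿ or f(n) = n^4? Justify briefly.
Comparing growth rates:
Growth-rate hierarchy: log n ≺ any polynomial ≺ any exponential cⁿ (c>1) ≺ n! ≺ nⁿ.
exponential base 2 dominates polynomial degree 4 asymptotically.

w(n) grows faster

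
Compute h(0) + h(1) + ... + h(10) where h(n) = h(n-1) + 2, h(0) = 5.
Computing the sequence terms: 5, 7, 9, 11, 13, 15, 17, 19, 21, 23, 25
Adding these values together:

165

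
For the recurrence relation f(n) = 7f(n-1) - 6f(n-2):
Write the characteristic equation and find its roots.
Substitute f(n) = rⁿ and divide through by rⁿ⁻²: r² - 7r + 6 = 0
Factor: (r - 6)(r - 1) = 0, so r = 6, 1.
General solution: f(n) = A·6ⁿ + B·1ⁿ

Characteristic: r² - 7r + 6 = 0, Roots: r = 6, 1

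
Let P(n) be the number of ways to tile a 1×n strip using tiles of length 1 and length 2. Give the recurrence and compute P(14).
Condition on the last tile: it has length 1 (leaving a 1×(n-1) strip) or length 2 (leaving a 1×(n-2) strip), so P(n) = P(n-1) + P(n-2) (order-2 linear recurrence).
For 0 ≤ i < 2 only unit tiles fit, so P(i) = 1.
Iterating the recurrence: P(2) = 2, P(3) = 3, P(4) = 5, P(5) = 8, P(6) = 13, P(7) = 21, P(8) = 34, P(9) = 55, P(10) = 89, P(11) = 144, P(12) = 233, P(13) = 377, P(14) = 610.

P(n) = P(n-1) + P(n-2), with P(i) = 1 for 0 ≤ i < 2; P(14) = 610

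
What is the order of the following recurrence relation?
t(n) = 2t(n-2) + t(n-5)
The order is the largest lag k for which t(n-k) appears. Here the deepest term is t(n-5), so the order is 5.

Order 5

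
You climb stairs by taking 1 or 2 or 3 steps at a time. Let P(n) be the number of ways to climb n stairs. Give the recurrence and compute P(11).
Condition on the size of the last step (1 to 3): before it there were n-1, …, n-3 stairs climbed, and these cases are disjoint, so P(n) = P(n-1) + P(n-2) + P(n-3) (order-3 linear recurrence).
Initial conditions by direct count (compositions of i into parts ≤ 3): P(1) = 1; P(2) = 2; P(3) = 4.
Iterating the recurrence: P(4) = 7, P(5) = 13, P(6) = 24, P(7) = 44, P(8) = 81, P(9) = 149, P(10) = 274, P(11) = 504.

P(n) = P(n-1) + P(n-2) + P(n-3), P(1) = 1, P(2) = 2, P(3) = 4; P(11) = 504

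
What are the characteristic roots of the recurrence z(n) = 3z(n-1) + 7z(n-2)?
Substitute z(n) = rⁿ and divide through by rⁿ⁻²: r² - 3r - 7 = 0
Discriminant: 3² + 4·7 = 37, not a perfect square, so by the quadratic formula r = (3 ± √37)/2.
General solution: z(n) = A·r₁ⁿ + B·r₂ⁿ where r₁,r₂ = (3 ± √37)/2

Characteristic: r² - 3r - 7 = 0, Roots: r = (3 ± √37)/2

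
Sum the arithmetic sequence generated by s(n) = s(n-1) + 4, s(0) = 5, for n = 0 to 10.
Computing the sequence terms: 5, 9, 13, 17, 21, 25, 29, 33, 37, 41, 45
Adding these values together:

275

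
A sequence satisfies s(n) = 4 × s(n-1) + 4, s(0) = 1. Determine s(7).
Computing step by step:
s(0) = 1
s(1) = 4 × 1 + 4 = 8
s(2) = 4 × 8 + 4 = 36
s(3) = 4 × 36 + 4 = 148
s(4) = 4 × 148 + 4 = 596
s(5) = 4 × 596 + 4 = 2388
s(6) = 4 × 2388 + 4 = 9556
s(7) = 4 × 9556 + 4 = 38228

38228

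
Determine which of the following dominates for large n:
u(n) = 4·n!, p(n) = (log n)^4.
Comparing growth rates:
Growth-rate hierarchy: log n ≺ any polynomial ≺ any exponential cⁿ (c>1) ≺ n! ≺ nⁿ.
factorial dominates polylogarithmic (log n)^4 asymptotically.

u(n) grows faster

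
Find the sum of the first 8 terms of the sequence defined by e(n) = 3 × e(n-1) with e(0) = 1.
Computing the sequence terms: 1, 3, 9, 27, 81, 243, 729, 2187
Adding these values together:

3280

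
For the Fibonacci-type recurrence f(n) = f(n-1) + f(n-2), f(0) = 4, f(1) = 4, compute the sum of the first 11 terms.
Computing the sequence terms: 4, 4, 8, 12, 20, 32, 52, 84, 136, 220, 356
Adding these values together:

928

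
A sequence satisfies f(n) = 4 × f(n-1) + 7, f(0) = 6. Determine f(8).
Computing step by step:
f(0) = 6
f(1) = 4 × 6 + 7 = 31
f(2) = 4 × 31 + 7 = 131
f(3) = 4 × 131 + 7 = 531
f(4) = 4 × 531 + 7 = 2131
f(5) = 4 × 2131 + 7 = 8531
f(6) = 4 × 8531 + 7 = 34131
f(7) = 4 × 34131 + 7 = 136531
f(8) = 4 × 136531 + 7 = 546131

546131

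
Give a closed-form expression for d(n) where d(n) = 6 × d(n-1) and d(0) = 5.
Recurrence: d(n) = 6 × d(n-1), initial: d(0) = 5.
Each term is 6 times the previous, so this is geometric with ratio 6. After n steps: d(n) = d(0)·6ⁿ = 5·6ⁿ.

d(n) = 5·6ⁿ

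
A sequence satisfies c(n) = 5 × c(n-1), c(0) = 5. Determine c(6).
Computing step by step:
c(0) = 5
c(1) = 5 × 5 = 25
c(2) = 5 × 25 = 125
c(3) = 5 × 125 = 625
c(4) = 5 × 625 = 3125
c(5) = 5 × 3125 = 15625
c(6) = 5 × 15625 = 78125

78125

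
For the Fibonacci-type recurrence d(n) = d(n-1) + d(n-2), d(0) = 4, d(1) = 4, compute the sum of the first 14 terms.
Computing the sequence terms: 4, 4, 8, 12, 20, 32, 52, 84, 136, 220, 356, 576, 932, 1508
Adding these values together:

3944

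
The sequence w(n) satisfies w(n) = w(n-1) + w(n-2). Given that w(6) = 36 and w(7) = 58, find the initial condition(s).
Work backwards using w(k) = w(k+2) - w(k+1):
w(5) = w(7) - w(6) = 58 - 36 = 22
w(4) = w(6) - w(5) = 36 - 22 = 14
w(3) = w(5) - w(4) = 22 - 14 = 8
w(2) = w(4) - w(3) = 14 - 8 = 6
w(1) = w(3) - w(2) = 8 - 6 = 2
w(0) = w(2) - w(1) = 6 - 2 = 4

w(0) = 4, w(1) = 2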